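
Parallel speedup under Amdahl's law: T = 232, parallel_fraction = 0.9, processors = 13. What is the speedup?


Amdahl's law: T_p = T × ((1-p) + p/N)
= 232 × ((1-0.9) + 0.9/13)
= 232 × (0.10 + 0.0692)
= 232 × 0.1692
= 39.26
Speedup = 232/39.26
= 5.91×


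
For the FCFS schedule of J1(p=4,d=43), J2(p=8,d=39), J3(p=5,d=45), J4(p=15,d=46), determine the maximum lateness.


Lateness per job (L = C - d):
  J1: C=4, d=43, L=-39
  J2: C=12, d=39, L=-27
  J3: C=17, d=45, L=-28
  J4: C=32, d=46, L=-14
Lmax = max(-39, -27, -28, -14)
= -14


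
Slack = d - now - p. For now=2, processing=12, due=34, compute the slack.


Slack = due - current_time - processing
= 34 - 2 - 12
= 20


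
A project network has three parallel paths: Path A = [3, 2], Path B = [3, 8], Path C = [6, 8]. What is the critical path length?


Path A: 3 + 2 = 5
Path B: 3 + 8 = 11
Path C: 6 + 8 = 14
Critical path = longest = max(5, 11, 14)
= 14 (Path C)


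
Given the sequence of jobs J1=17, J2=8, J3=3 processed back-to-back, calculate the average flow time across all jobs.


Completion times:
  J1: completes at 17
  J2: completes at 25
  J3: completes at 28
Sum = 70
Average = 70/3
= 23.33


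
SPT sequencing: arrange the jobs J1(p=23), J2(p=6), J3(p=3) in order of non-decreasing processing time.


SPT: sort by shortest processing time
  J3: p=3
  J2: p=6
  J1: p=23
Order: J3 → J2 → J1


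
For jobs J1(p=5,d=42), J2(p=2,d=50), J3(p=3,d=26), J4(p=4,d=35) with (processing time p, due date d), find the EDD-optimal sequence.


EDD: sort by earliest due date
  J3: d=26, p=3
  J4: d=35, p=4
  J1: d=42, p=5
  J2: d=50, p=2
Order: J3 → J4 → J1 → J2


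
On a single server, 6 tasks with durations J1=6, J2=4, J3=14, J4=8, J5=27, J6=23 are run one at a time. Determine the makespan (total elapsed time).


Sequential makespan: sum all processing times
= 6 + 4 + 14 + 8 + 27 + 23
= 82 time units


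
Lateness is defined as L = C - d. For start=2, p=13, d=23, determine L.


Completion = 2 + 13 = 15
Lateness = C - d = 15 - 23
= -8


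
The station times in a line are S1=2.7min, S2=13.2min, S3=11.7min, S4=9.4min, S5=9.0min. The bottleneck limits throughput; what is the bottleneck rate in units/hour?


Bottleneck = longest station time
Station times: [2.7, 13.2, 11.7, 9.4, 9.0]
Max = 13.2 min
Rate = 60 / 13.2
= 4.55 units/hour (bottleneck: 13.2min)


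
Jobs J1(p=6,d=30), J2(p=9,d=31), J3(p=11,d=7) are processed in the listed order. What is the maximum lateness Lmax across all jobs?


Lateness per job (L = C - d):
  J1: C=6, d=30, L=-24
  J2: C=15, d=31, L=-16
  J3: C=26, d=7, L=19
Lmax = max(-24, -16, 19)
= 19


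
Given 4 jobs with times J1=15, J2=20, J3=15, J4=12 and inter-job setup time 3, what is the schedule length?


Makespan = Σ processing + (n-1) × setup
= (15 + 20 + 15 + 12) + (4-1)×3
= 62 + 9
= 71 time units


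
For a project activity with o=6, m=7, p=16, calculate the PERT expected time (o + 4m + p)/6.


te = (o + 4m + p) / 6
= (6 + 4×7 + 16) / 6
= (6 + 28 + 16) / 6
= 50 / 6
= 8.33


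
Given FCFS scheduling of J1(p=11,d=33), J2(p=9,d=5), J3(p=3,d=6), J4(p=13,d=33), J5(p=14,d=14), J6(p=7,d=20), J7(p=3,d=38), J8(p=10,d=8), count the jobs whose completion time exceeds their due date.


Completion vs due date:
  J1: C=11, d=33 → on time
  J2: C=20, d=5 → TARDY
  J3: C=23, d=6 → TARDY
  J4: C=36, d=33 → TARDY
  J5: C=50, d=14 → TARDY
  J6: C=57, d=20 → TARDY
  J7: C=60, d=38 → TARDY
  J8: C=70, d=8 → TARDY
Tardy jobs: J2, J3, J4, J5, J6, J7, J8
Count = 7


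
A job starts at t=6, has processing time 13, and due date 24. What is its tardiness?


Completion = start + processing = 6 + 13 = 19
Tardiness = max(0, C - d) = max(0, 19 - 24)
= max(0, -5)
= 0


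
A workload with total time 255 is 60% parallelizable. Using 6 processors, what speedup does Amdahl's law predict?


Amdahl's law: T_p = T × ((1-p) + p/N)
= 255 × ((1-0.6) + 0.6/6)
= 255 × (0.40 + 0.1000)
= 255 × 0.5000
= 127.50
Speedup = 255/127.50
= 2.00×


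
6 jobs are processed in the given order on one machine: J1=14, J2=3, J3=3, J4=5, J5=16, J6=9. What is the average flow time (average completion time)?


Completion times:
  J1: completes at 14
  J2: completes at 17
  J3: completes at 20
  J4: completes at 25
  J5: completes at 41
  J6: completes at 50
Sum = 167
Average = 167/6
= 27.83


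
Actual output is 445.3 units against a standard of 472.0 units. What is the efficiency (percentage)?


Efficiency = (actual / standard) × 100
= (445.3 / 472.0) × 100
= 94.3%


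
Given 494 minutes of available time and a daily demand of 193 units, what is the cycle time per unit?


Cycle time = available time / demand
= 494 / 193
= 2.56 min/unit


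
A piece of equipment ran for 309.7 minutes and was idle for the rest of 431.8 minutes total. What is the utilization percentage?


Utilization = busy / total × 100
= 309.7 / 431.8 × 100
= 71.7%


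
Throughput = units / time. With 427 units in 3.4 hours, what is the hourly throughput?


Throughput = units / time
= 427 / 3.4
= 125.6 units/hour


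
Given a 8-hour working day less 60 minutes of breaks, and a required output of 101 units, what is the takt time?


Available = 8×60 - 60 = 420 min
Takt time = 420 / 101
= 4.16 min/unit


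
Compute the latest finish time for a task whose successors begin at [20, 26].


LF = min of all successor start times
Successors start at: [20, 26]
LF = min(20, 26)
= 20


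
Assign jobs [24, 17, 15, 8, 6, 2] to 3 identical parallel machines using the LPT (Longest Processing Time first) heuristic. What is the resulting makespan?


Jobs (LPT sorted): [24, 17, 15, 8, 6, 2]
Machines: 3
  J=24 → Machine 1 (load: 0+24=24)
  J=17 → Machine 2 (load: 0+17=17)
  J=15 → Machine 3 (load: 0+15=15)
  J=8 → Machine 3 (load: 15+8=23)
  J=6 → Machine 2 (load: 17+6=23)
  J=2 → Machine 2 (load: 23+2=25)
Machine loads: [24, 25, 23]
Makespan = max = 25 time units


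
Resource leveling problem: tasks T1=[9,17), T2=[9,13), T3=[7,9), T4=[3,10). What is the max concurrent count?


Check each time point for overlaps:
  t=9: 3 tasks active (T1, T2, T4)
Max concurrent = 3


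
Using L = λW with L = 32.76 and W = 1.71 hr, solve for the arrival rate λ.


Little's law: L = λW → λ = L / W
= 32.76 / 1.71
= 19.16 per hour


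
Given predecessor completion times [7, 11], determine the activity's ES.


ES = max of all predecessor completion times
Predecessors: [7, 11]
ES = max(7, 11)
= 11


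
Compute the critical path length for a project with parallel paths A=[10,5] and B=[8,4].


Path A: 10 + 5 = 15
Path B: 8 + 4 = 12
Critical path = longest = max(15, 12)
= 15 (Path A)


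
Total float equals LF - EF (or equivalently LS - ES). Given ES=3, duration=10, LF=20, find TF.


EF = ES + duration = 3 + 10 = 13
LS = LF - duration = 20 - 10 = 10
Total Float = LF - EF = 20 - 13
(or LS - ES = 10 - 3)
= 7


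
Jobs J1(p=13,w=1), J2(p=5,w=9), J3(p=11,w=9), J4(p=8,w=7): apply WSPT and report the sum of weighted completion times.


WSPT order (by p/w): J2 → J4 → J3 → J1
  J2: C=5, w·C=9×5=45
  J4: C=13, w·C=7×13=91
  J3: C=24, w·C=9×24=216
  J1: C=37, w·C=1×37=37
Σ w·C = 389
= 389


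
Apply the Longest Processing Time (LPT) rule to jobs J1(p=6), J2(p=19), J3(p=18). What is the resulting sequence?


LPT: sort by longest processing time first
  J2: p=19
  J3: p=18
  J1: p=6
Order: J2 → J3 → J1


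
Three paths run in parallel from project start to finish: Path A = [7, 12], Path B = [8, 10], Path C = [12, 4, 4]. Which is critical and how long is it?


Path A: 7 + 12 = 19
Path B: 8 + 10 = 18
Path C: 12 + 4 + 4 = 20
Critical path = longest = max(19, 18, 20)
= 20 (Path C)


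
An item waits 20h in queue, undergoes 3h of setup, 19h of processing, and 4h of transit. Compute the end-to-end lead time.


Lead time = queue + setup + processing + transit
= 20 + 3 + 19 + 4
= 46 hours


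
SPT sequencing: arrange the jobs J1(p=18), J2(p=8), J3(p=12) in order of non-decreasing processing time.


SPT: sort by shortest processing time
  J2: p=8
  J3: p=12
  J1: p=18
Order: J2 → J3 → J1


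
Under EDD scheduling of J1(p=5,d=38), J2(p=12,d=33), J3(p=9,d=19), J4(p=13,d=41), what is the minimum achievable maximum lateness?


EDD order: J3 → J2 → J1 → J4
Completion and lateness:
  J3: C=9, d=19, L=9-19=-10
  J2: C=21, d=33, L=21-33=-12
  J1: C=26, d=38, L=26-38=-12
  J4: C=39, d=41, L=39-41=-2
Lmax = max(-10, -12, -12, -2)
= -2


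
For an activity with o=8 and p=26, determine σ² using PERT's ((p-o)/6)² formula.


σ² = ((p - o) / 6)² = (p - o)² / 36
= (26 - 8)² / 36
= 18² / 36
= 324 / 36
= 9.0000


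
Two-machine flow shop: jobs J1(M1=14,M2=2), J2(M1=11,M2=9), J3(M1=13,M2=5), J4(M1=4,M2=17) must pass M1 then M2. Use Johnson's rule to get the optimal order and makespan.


Johnson's rule:
Group 1 (M1≤M2, sort by M1): ['J4']
Group 2 (M1>M2, sort desc M2): ['J2', 'J3', 'J1']
Sequence: J4 → J2 → J3 → J1
Makespan calculation:
  J4: M1 done=4, M2 done=21
  J2: M1 done=15, M2 done=30
  J3: M1 done=28, M2 done=35
  J1: M1 done=42, M2 done=44
= Sequence: J4 → J2 → J3 → J1, Makespan: 44


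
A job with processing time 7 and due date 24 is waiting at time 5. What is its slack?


Slack = due - current_time - processing
= 24 - 5 - 7
= 12


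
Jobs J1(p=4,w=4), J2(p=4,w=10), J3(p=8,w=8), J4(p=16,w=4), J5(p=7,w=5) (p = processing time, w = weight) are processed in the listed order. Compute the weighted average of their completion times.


Completion times:
  J1: C=4, w×C=4×4=16
  J2: C=8, w×C=10×8=80
  J3: C=16, w×C=8×16=128
  J4: C=32, w×C=4×32=128
  J5: C=39, w×C=5×39=195
Sum w×C = 547
Sum w = 31
Weighted avg = 547/31
= 17.65


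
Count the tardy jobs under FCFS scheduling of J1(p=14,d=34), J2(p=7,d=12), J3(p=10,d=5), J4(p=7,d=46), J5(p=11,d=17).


Completion vs due date:
  J1: C=14, d=34 → on time
  J2: C=21, d=12 → TARDY
  J3: C=31, d=5 → TARDY
  J4: C=38, d=46 → on time
  J5: C=49, d=17 → TARDY
Tardy jobs: J2, J3, J5
Count = 3


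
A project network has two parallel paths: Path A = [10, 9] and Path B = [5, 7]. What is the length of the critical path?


Path A: 10 + 9 = 19
Path B: 5 + 7 = 12
Critical path = longest = max(19, 12)
= 19 (Path A)


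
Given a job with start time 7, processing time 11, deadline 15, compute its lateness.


Completion = 7 + 11 = 18
Lateness = C - d = 18 - 15
= 3


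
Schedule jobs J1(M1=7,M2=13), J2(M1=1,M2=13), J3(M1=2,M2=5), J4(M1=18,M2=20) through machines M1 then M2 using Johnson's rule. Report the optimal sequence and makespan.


Johnson's rule:
Group 1 (M1≤M2, sort by M1): ['J2', 'J3', 'J1', 'J4']
Group 2 (M1>M2, sort desc M2): []
Sequence: J2 → J3 → J1 → J4
Makespan calculation:
  J2: M1 done=1, M2 done=14
  J3: M1 done=3, M2 done=19
  J1: M1 done=10, M2 done=32
  J4: M1 done=28, M2 done=52
= Sequence: J2 → J3 → J1 → J4, Makespan: 52


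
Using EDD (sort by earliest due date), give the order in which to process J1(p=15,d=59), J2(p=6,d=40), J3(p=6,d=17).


EDD: sort by earliest due date
  J3: d=17, p=6
  J2: d=40, p=6
  J1: d=59, p=15
Order: J3 → J2 → J1


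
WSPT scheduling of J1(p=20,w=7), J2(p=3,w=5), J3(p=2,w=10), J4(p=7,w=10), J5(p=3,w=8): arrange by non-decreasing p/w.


WSPT (Smith's rule): sort by p/w ascending
  J3: p/w = 2/10 = 0.200
  J5: p/w = 3/8 = 0.375
  J2: p/w = 3/5 = 0.600
  J4: p/w = 7/10 = 0.700
  J1: p/w = 20/7 = 2.857
Order: J3 → J5 → J2 → J4 → J1


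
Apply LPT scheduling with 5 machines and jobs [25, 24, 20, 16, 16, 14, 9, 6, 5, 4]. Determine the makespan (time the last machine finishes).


Jobs (LPT sorted): [25, 24, 20, 16, 16, 14, 9, 6, 5, 4]
Machines: 5
  J=25 → Machine 1 (load: 0+25=25)
  J=24 → Machine 2 (load: 0+24=24)
  J=20 → Machine 3 (load: 0+20=20)
  J=16 → Machine 4 (load: 0+16=16)
  J=16 → Machine 5 (load: 0+16=16)
  J=14 → Machine 4 (load: 16+14=30)
  J=9 → Machine 5 (load: 16+9=25)
  J=6 → Machine 3 (load: 20+6=26)
  J=5 → Machine 2 (load: 24+5=29)
  J=4 → Machine 1 (load: 25+4=29)
Machine loads: [29, 29, 26, 30, 25]
Makespan = max = 30 time units


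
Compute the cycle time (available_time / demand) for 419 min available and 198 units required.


Cycle time = available time / demand
= 419 / 198
= 2.12 min/unit


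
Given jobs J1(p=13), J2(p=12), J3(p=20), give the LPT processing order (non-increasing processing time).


LPT: sort by longest processing time first
  J3: p=20
  J1: p=13
  J2: p=12
Order: J3 → J1 → J2


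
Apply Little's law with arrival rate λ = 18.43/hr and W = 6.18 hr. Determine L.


Little's law: L = λ × W
= 18.43 × 6.18
= 113.90


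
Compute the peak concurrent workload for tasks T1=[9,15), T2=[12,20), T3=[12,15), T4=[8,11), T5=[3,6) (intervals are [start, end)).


Check each time point for overlaps:
  t=12: 3 tasks active (T1, T2, T3)
Max concurrent = 3


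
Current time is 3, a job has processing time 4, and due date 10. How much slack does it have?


Slack = due - current_time - processing
= 10 - 3 - 4
= 3


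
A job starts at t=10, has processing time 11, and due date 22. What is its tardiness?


Completion = start + processing = 10 + 11 = 21
Tardiness = max(0, C - d) = max(0, 21 - 22)
= max(0, -1)
= 0


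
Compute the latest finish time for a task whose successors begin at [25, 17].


LF = min of all successor start times
Successors start at: [25, 17]
LF = min(25, 17)
= 17


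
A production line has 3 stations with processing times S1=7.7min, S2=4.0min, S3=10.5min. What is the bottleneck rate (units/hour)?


Bottleneck = longest station time
Station times: [7.7, 4.0, 10.5]
Max = 10.5 min
Rate = 60 / 10.5
= 5.71 units/hour (bottleneck: 10.5min)


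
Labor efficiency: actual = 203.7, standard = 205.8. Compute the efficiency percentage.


Efficiency = (actual / standard) × 100
= (203.7 / 205.8) × 100
= 99.0%


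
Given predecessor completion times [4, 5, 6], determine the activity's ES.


ES = max of all predecessor completion times
Predecessors: [4, 5, 6]
ES = max(4, 5, 6)
= 6


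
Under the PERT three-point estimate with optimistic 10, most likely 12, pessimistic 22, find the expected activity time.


te = (o + 4m + p) / 6
= (10 + 4×12 + 22) / 6
= (10 + 48 + 22) / 6
= 80 / 6
= 13.33


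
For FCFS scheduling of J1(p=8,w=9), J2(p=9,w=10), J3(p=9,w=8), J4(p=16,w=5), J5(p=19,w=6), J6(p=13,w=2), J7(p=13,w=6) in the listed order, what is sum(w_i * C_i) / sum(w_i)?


Completion times:
  J1: C=8, w×C=9×8=72
  J2: C=17, w×C=10×17=170
  J3: C=26, w×C=8×26=208
  J4: C=42, w×C=5×42=210
  J5: C=61, w×C=6×61=366
  J6: C=74, w×C=2×74=148
  J7: C=87, w×C=6×87=522
Sum w×C = 1696
Sum w = 46
Weighted avg = 1696/46
= 36.87


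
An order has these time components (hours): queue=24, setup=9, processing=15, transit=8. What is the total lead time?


Lead time = queue + setup + processing + transit
= 24 + 9 + 15 + 8
= 56 hours


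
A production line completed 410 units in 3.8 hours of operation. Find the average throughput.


Throughput = units / time
= 410 / 3.8
= 107.9 units/hour


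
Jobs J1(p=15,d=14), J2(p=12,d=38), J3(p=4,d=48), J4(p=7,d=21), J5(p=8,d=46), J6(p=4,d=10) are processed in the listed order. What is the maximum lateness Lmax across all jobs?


Lateness per job (L = C - d):
  J1: C=15, d=14, L=1
  J2: C=27, d=38, L=-11
  J3: C=31, d=48, L=-17
  J4: C=38, d=21, L=17
  J5: C=46, d=46, L=0
  J6: C=50, d=10, L=40
Lmax = max(1, -11, -17, 17, 0, 40)
= 40


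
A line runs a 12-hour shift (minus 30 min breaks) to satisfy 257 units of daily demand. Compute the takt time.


Available = 12×60 - 30 = 690 min
Takt time = 690 / 257
= 2.68 min/unit


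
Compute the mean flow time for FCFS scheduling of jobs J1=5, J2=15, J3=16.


Completion times:
  J1: completes at 5
  J2: completes at 20
  J3: completes at 36
Sum = 61
Average = 61/3
= 20.33


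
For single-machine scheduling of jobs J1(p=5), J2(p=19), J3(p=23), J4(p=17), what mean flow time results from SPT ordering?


SPT order: J1 → J4 → J2 → J3
Completion times:
  J1: C=5
  J4: C=22
  J2: C=41
  J3: C=64
Sum = 132, n = 4
Mean flow = 132/4
= 33.00


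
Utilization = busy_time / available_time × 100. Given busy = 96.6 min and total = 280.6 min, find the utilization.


Utilization = busy / total × 100
= 96.6 / 280.6 × 100
= 34.4%


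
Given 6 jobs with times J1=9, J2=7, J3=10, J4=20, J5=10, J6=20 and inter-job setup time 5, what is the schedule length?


Makespan = Σ processing + (n-1) × setup
= (9 + 7 + 10 + 20 + 10 + 20) + (6-1)×5
= 76 + 25
= 101 time units


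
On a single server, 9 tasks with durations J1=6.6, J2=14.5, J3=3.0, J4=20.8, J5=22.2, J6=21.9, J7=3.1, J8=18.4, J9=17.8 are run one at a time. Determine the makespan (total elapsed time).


Sequential makespan: sum all processing times
= 6.6 + 14.5 + 3.0 + 20.8 + 22.2 + 21.9 + 3.1 + 18.4 + 17.8
= 128.3 time units


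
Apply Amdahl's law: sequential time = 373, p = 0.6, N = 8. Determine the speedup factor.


Amdahl's law: T_p = T × ((1-p) + p/N)
= 373 × ((1-0.6) + 0.6/8)
= 373 × (0.40 + 0.0750)
= 373 × 0.4750
= 177.18
Speedup = 373/177.18
= 2.11×


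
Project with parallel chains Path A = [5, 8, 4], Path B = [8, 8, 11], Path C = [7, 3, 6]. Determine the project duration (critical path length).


Path A: 5 + 8 + 4 = 17
Path B: 8 + 8 + 11 = 27
Path C: 7 + 3 + 6 = 16
Critical path = longest = max(17, 27, 16)
= 27 (Path B)


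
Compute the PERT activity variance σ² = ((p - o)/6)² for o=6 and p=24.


σ² = ((p - o) / 6)² = (p - o)² / 36
= (24 - 6)² / 36
= 18² / 36
= 324 / 36
= 9.0000


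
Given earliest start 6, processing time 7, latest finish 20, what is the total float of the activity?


EF = ES + duration = 6 + 7 = 13
LS = LF - duration = 20 - 7 = 13
Total Float = LF - EF = 20 - 13
(or LS - ES = 13 - 6)
= 7


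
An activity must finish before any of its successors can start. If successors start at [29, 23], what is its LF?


LF = min of all successor start times
Successors start at: [29, 23]
LF = min(29, 23)
= 23


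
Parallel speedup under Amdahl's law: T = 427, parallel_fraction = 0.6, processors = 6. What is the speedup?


Amdahl's law: T_p = T × ((1-p) + p/N)
= 427 × ((1-0.6) + 0.6/6)
= 427 × (0.40 + 0.1000)
= 427 × 0.5000
= 213.50
Speedup = 427/213.50
= 2.00×


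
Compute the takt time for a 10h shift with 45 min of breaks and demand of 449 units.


Available = 10×60 - 45 = 555 min
Takt time = 555 / 449
= 1.24 min/unit


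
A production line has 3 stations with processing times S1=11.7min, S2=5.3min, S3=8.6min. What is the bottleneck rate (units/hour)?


Bottleneck = longest station time
Station times: [11.7, 5.3, 8.6]
Max = 11.7 min
Rate = 60 / 11.7
= 5.13 units/hour (bottleneck: 11.7min)


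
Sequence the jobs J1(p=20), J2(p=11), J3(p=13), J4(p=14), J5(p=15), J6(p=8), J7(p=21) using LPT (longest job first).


LPT: sort by longest processing time first
  J7: p=21
  J1: p=20
  J5: p=15
  J4: p=14
  J3: p=13
  J2: p=11
  J6: p=8
Order: J7 → J1 → J5 → J4 → J3 → J2 → J6


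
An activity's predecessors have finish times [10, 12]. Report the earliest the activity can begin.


ES = max of all predecessor completion times
Predecessors: [10, 12]
ES = max(10, 12)
= 12


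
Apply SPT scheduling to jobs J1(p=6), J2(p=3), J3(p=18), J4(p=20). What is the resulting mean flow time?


SPT order: J2 → J1 → J3 → J4
Completion times:
  J2: C=3
  J1: C=9
  J3: C=27
  J4: C=47
Sum = 86, n = 4
Mean flow = 86/4
= 21.50


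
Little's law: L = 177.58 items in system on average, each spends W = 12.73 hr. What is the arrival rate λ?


Little's law: L = λW → λ = L / W
= 177.58 / 12.73
= 13.95 per hour


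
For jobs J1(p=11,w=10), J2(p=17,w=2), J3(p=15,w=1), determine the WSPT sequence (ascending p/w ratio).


WSPT (Smith's rule): sort by p/w ascending
  J1: p/w = 11/10 = 1.100
  J2: p/w = 17/2 = 8.500
  J3: p/w = 15/1 = 15.000
Order: J1 → J2 → J3


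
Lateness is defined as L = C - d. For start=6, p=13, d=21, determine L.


Completion = 6 + 13 = 19
Lateness = C - d = 19 - 21
= -2


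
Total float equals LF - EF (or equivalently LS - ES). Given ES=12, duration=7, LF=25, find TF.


EF = ES + duration = 12 + 7 = 19
LS = LF - duration = 25 - 7 = 18
Total Float = LF - EF = 25 - 19
(or LS - ES = 18 - 12)
= 6


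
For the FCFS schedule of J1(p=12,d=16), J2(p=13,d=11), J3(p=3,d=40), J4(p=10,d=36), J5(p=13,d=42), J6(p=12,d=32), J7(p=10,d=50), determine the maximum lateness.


Lateness per job (L = C - d):
  J1: C=12, d=16, L=-4
  J2: C=25, d=11, L=14
  J3: C=28, d=40, L=-12
  J4: C=38, d=36, L=2
  J5: C=51, d=42, L=9
  J6: C=63, d=32, L=31
  J7: C=73, d=50, L=23
Lmax = max(-4, 14, -12, 2, 9, 31, 23)
= 31


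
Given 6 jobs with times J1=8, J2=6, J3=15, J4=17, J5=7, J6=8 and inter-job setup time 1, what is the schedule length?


Makespan = Σ processing + (n-1) × setup
= (8 + 6 + 15 + 17 + 7 + 8) + (6-1)×1
= 61 + 5
= 66 time units


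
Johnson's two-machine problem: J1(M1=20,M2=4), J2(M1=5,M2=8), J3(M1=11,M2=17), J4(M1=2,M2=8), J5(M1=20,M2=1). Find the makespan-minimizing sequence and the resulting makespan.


Johnson's rule:
Group 1 (M1≤M2, sort by M1): ['J4', 'J2', 'J3']
Group 2 (M1>M2, sort desc M2): ['J1', 'J5']
Sequence: J4 → J2 → J3 → J1 → J5
Makespan calculation:
  J4: M1 done=2, M2 done=10
  J2: M1 done=7, M2 done=18
  J3: M1 done=18, M2 done=35
  J1: M1 done=38, M2 done=42
  J5: M1 done=58, M2 done=59
= Sequence: J4 → J2 → J3 → J1 → J5, Makespan: 59


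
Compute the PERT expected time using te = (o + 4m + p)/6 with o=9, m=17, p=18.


te = (o + 4m + p) / 6
= (9 + 4×17 + 18) / 6
= (9 + 68 + 18) / 6
= 95 / 6
= 15.83


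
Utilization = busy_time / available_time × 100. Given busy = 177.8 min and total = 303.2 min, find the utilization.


Utilization = busy / total × 100
= 177.8 / 303.2 × 100
= 58.6%


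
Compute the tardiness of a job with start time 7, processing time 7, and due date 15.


Completion = start + processing = 7 + 7 = 14
Tardiness = max(0, C - d) = max(0, 14 - 15)
= max(0, -1)
= 0


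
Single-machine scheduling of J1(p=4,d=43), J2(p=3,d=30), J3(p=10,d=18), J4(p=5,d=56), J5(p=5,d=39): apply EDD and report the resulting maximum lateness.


EDD order: J3 → J2 → J5 → J1 → J4
Completion and lateness:
  J3: C=10, d=18, L=10-18=-8
  J2: C=13, d=30, L=13-30=-17
  J5: C=18, d=39, L=18-39=-21
  J1: C=22, d=43, L=22-43=-21
  J4: C=27, d=56, L=27-56=-29
Lmax = max(-8, -17, -21, -21, -29)
= -8


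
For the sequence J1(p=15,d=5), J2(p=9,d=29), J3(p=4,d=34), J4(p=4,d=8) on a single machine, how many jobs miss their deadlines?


Completion vs due date:
  J1: C=15, d=5 → TARDY
  J2: C=24, d=29 → on time
  J3: C=28, d=34 → on time
  J4: C=32, d=8 → TARDY
Tardy jobs: J1, J4
Count = 2


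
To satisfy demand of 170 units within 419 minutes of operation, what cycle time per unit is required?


Cycle time = available time / demand
= 419 / 170
= 2.46 min/unit


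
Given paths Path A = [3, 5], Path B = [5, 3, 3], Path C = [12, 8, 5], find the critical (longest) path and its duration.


Path A: 3 + 5 = 8
Path B: 5 + 3 + 3 = 11
Path C: 12 + 8 + 5 = 25
Critical path = longest = max(8, 11, 25)
= 25 (Path C)


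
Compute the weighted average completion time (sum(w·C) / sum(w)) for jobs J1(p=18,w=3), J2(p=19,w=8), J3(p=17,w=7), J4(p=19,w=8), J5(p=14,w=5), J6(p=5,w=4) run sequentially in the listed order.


Completion times:
  J1: C=18, w×C=3×18=54
  J2: C=37, w×C=8×37=296
  J3: C=54, w×C=7×54=378
  J4: C=73, w×C=8×73=584
  J5: C=87, w×C=5×87=435
  J6: C=92, w×C=4×92=368
Sum w×C = 2115
Sum w = 35
Weighted avg = 2115/35
= 60.43


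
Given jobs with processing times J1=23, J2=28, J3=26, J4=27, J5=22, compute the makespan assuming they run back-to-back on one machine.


Sequential makespan: sum all processing times
= 23 + 28 + 26 + 27 + 22
= 126 time units


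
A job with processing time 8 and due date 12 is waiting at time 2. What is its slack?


Slack = due - current_time - processing
= 12 - 2 - 8
= 2


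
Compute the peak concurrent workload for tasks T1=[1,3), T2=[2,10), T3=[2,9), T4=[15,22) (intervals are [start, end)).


Check each time point for overlaps:
  t=2: 3 tasks active (T1, T2, T3)
Max concurrent = 3


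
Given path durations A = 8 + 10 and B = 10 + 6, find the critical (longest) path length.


Path A: 8 + 10 = 18
Path B: 10 + 6 = 16
Critical path = longest = max(18, 16)
= 18 (Path A)


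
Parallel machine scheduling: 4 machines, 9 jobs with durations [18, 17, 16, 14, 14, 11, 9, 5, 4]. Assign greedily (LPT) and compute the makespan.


Jobs (LPT sorted): [18, 17, 16, 14, 14, 11, 9, 5, 4]
Machines: 4
  J=18 → Machine 1 (load: 0+18=18)
  J=17 → Machine 2 (load: 0+17=17)
  J=16 → Machine 3 (load: 0+16=16)
  J=14 → Machine 4 (load: 0+14=14)
  J=14 → Machine 4 (load: 14+14=28)
  J=11 → Machine 3 (load: 16+11=27)
  J=9 → Machine 2 (load: 17+9=26)
  J=5 → Machine 1 (load: 18+5=23)
  J=4 → Machine 1 (load: 23+4=27)
Machine loads: [27, 26, 27, 28]
Makespan = max = 28 time units


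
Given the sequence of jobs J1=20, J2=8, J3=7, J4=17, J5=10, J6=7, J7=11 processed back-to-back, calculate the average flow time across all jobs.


Completion times:
  J1: completes at 20
  J2: completes at 28
  J3: completes at 35
  J4: completes at 52
  J5: completes at 62
  J6: completes at 69
  J7: completes at 80
Sum = 346
Average = 346/7
= 49.43


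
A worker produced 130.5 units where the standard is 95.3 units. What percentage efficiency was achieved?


Efficiency = (actual / standard) × 100
= (130.5 / 95.3) × 100
= 136.9%


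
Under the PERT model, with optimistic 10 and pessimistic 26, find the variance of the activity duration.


σ² = ((p - o) / 6)² = (p - o)² / 36
= (26 - 10)² / 36
= 16² / 36
= 256 / 36
= 7.1111


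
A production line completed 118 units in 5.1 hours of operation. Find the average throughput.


Throughput = units / time
= 118 / 5.1
= 23.1 units/hour


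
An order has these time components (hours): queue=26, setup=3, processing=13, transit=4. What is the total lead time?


Lead time = queue + setup + processing + transit
= 26 + 3 + 13 + 4
= 46 hours


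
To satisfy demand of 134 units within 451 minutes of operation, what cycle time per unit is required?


Cycle time = available time / demand
= 451 / 134
= 3.37 min/unit


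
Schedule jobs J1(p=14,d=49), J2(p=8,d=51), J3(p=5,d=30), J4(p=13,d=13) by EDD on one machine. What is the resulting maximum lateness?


EDD order: J4 → J3 → J1 → J2
Completion and lateness:
  J4: C=13, d=13, L=13-13=0
  J3: C=18, d=30, L=18-30=-12
  J1: C=32, d=49, L=32-49=-17
  J2: C=40, d=51, L=40-51=-11
Lmax = max(0, -12, -17, -11)
= 0


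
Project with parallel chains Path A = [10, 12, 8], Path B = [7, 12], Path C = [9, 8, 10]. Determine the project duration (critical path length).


Path A: 10 + 12 + 8 = 30
Path B: 7 + 12 = 19
Path C: 9 + 8 + 10 = 27
Critical path = longest = max(30, 19, 27)
= 30 (Path A)


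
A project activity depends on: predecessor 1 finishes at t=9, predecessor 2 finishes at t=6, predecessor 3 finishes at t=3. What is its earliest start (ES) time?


ES = max of all predecessor completion times
Predecessors: [9, 6, 3]
ES = max(9, 6, 3)
= 9


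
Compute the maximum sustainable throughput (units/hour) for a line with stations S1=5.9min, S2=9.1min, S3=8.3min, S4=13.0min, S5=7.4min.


Bottleneck = longest station time
Station times: [5.9, 9.1, 8.3, 13.0, 7.4]
Max = 13.0 min
Rate = 60 / 13.0
= 4.62 units/hour (bottleneck: 13.0min)


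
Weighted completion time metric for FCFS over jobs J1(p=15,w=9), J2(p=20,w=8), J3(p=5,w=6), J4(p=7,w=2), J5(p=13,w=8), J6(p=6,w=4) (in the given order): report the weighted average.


Completion times:
  J1: C=15, w×C=9×15=135
  J2: C=35, w×C=8×35=280
  J3: C=40, w×C=6×40=240
  J4: C=47, w×C=2×47=94
  J5: C=60, w×C=8×60=480
  J6: C=66, w×C=4×66=264
Sum w×C = 1493
Sum w = 37
Weighted avg = 1493/37
= 40.35


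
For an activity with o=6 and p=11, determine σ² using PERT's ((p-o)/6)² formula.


σ² = ((p - o) / 6)² = (p - o)² / 36
= (11 - 6)² / 36
= 5² / 36
= 25 / 36
= 0.6944


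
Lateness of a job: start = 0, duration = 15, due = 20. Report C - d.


Completion = 0 + 15 = 15
Lateness = C - d = 15 - 20
= -5


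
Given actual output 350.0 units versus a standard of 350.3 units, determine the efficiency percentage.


Efficiency = (actual / standard) × 100
= (350.0 / 350.3) × 100
= 99.9%


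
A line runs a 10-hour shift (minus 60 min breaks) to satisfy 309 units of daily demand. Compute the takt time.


Available = 10×60 - 60 = 540 min
Takt time = 540 / 309
= 1.75 min/unit


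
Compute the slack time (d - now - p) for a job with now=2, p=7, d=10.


Slack = due - current_time - processing
= 10 - 2 - 7
= 1


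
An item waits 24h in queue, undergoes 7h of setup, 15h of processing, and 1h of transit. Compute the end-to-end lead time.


Lead time = queue + setup + processing + transit
= 24 + 7 + 15 + 1
= 47 hours


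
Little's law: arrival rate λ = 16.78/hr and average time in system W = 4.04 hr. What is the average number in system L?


Little's law: L = λ × W
= 16.78 × 4.04
= 67.79


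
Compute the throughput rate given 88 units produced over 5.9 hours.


Throughput = units / time
= 88 / 5.9
= 14.9 units/hour


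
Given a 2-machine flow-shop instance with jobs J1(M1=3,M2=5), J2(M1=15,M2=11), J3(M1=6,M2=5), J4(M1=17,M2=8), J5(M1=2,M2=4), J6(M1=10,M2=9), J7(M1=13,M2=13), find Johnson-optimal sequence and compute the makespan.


Johnson's rule:
Group 1 (M1≤M2, sort by M1): ['J5', 'J1', 'J7']
Group 2 (M1>M2, sort desc M2): ['J2', 'J6', 'J4', 'J3']
Sequence: J5 → J1 → J7 → J2 → J6 → J4 → J3
Makespan calculation:
  J5: M1 done=2, M2 done=6
  J1: M1 done=5, M2 done=11
  J7: M1 done=18, M2 done=31
  J2: M1 done=33, M2 done=44
  J6: M1 done=43, M2 done=53
  J4: M1 done=60, M2 done=68
  J3: M1 done=66, M2 done=73
= Sequence: J5 → J1 → J7 → J2 → J6 → J4 → J3, Makespan: 73


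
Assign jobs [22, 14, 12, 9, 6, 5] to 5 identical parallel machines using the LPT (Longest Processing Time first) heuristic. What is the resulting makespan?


Jobs (LPT sorted): [22, 14, 12, 9, 6, 5]
Machines: 5
  J=22 → Machine 1 (load: 0+22=22)
  J=14 → Machine 2 (load: 0+14=14)
  J=12 → Machine 3 (load: 0+12=12)
  J=9 → Machine 4 (load: 0+9=9)
  J=6 → Machine 5 (load: 0+6=6)
  J=5 → Machine 5 (load: 6+5=11)
Machine loads: [22, 14, 12, 9, 11]
Makespan = max = 22 time units


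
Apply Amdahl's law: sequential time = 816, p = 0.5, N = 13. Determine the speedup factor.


Amdahl's law: T_p = T × ((1-p) + p/N)
= 816 × ((1-0.5) + 0.5/13)
= 816 × (0.50 + 0.0385)
= 816 × 0.5385
= 439.38
Speedup = 816/439.38
= 1.86×


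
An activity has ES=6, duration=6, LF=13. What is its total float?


EF = ES + duration = 6 + 6 = 12
LS = LF - duration = 13 - 6 = 7
Total Float = LF - EF = 13 - 12
(or LS - ES = 7 - 6)
= 1


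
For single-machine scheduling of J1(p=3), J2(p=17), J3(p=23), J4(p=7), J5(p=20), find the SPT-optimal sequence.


SPT: sort by shortest processing time
  J1: p=3
  J4: p=7
  J2: p=17
  J5: p=20
  J3: p=23
Order: J1 → J4 → J2 → J5 → J3


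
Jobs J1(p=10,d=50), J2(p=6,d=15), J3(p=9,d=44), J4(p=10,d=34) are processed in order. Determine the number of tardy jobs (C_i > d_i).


Completion vs due date:
  J1: C=10, d=50 → on time
  J2: C=16, d=15 → TARDY
  J3: C=25, d=44 → on time
  J4: C=35, d=34 → TARDY
Tardy jobs: J2, J4
Count = 2


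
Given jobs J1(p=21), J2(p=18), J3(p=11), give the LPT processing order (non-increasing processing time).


LPT: sort by longest processing time first
  J1: p=21
  J2: p=18
  J3: p=11
Order: J1 → J2 → J3


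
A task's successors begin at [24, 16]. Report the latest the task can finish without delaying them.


LF = min of all successor start times
Successors start at: [24, 16]
LF = min(24, 16)
= 16


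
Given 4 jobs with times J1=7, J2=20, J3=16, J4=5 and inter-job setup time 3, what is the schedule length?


Makespan = Σ processing + (n-1) × setup
= (7 + 20 + 16 + 5) + (4-1)×3
= 48 + 9
= 57 time units


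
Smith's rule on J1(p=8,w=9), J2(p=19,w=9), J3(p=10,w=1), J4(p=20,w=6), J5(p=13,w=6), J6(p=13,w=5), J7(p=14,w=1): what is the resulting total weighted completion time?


WSPT order (by p/w): J1 → J2 → J5 → J6 → J4 → J3 → J7
  J1: C=8, w·C=9×8=72
  J2: C=27, w·C=9×27=243
  J5: C=40, w·C=6×40=240
  J6: C=53, w·C=5×53=265
  J4: C=73, w·C=6×73=438
  J3: C=83, w·C=1×83=83
  J7: C=97, w·C=1×97=97
Σ w·C = 1438
= 1438


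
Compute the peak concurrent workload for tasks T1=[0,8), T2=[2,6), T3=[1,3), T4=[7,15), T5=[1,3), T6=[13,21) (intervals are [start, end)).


Check each time point for overlaps:
  t=2: 4 tasks active (T1, T2, T3, T5)
Max concurrent = 4


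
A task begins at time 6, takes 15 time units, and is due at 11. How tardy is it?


Completion = start + processing = 6 + 15 = 21
Tardiness = max(0, C - d) = max(0, 21 - 11)
= max(0, 10)
= 10


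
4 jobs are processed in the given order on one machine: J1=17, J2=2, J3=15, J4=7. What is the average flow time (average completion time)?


Completion times:
  J1: completes at 17
  J2: completes at 19
  J3: completes at 34
  J4: completes at 41
Sum = 111
Average = 111/4
= 27.75


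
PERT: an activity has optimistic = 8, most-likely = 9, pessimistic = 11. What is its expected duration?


te = (o + 4m + p) / 6
= (8 + 4×9 + 11) / 6
= (8 + 36 + 11) / 6
= 55 / 6
= 9.17


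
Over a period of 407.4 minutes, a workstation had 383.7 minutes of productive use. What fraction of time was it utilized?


Utilization = busy / total × 100
= 383.7 / 407.4 × 100
= 94.2%


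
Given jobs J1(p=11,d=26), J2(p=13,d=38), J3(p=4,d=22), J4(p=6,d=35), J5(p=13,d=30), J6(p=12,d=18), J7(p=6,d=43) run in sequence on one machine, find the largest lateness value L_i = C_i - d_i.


Lateness per job (L = C - d):
  J1: C=11, d=26, L=-15
  J2: C=24, d=38, L=-14
  J3: C=28, d=22, L=6
  J4: C=34, d=35, L=-1
  J5: C=47, d=30, L=17
  J6: C=59, d=18, L=41
  J7: C=65, d=43, L=22
Lmax = max(-15, -14, 6, -1, 17, 41, 22)
= 41


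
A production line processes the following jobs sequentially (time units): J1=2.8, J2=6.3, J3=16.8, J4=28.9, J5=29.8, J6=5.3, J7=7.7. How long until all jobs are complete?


Sequential makespan: sum all processing times
= 2.8 + 6.3 + 16.8 + 28.9 + 29.8 + 5.3 + 7.7
= 97.6 time units


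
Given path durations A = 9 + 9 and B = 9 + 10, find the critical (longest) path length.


Path A: 9 + 9 = 18
Path B: 9 + 10 = 19
Critical path = longest = max(18, 19)
= 19 (Path B)


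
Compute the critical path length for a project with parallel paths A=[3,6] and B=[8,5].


Path A: 3 + 6 = 9
Path B: 8 + 5 = 13
Critical path = longest = max(9, 13)
= 13 (Path B)


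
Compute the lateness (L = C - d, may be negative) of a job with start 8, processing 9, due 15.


Completion = 8 + 9 = 17
Lateness = C - d = 17 - 15
= 2


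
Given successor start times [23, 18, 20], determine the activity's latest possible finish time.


LF = min of all successor start times
Successors start at: [23, 18, 20]
LF = min(23, 18, 20)
= 18


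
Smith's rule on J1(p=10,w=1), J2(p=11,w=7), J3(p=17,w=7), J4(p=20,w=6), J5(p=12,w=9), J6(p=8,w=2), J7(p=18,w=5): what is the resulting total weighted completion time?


WSPT order (by p/w): J5 → J2 → J3 → J4 → J7 → J6 → J1
  J5: C=12, w·C=9×12=108
  J2: C=23, w·C=7×23=161
  J3: C=40, w·C=7×40=280
  J4: C=60, w·C=6×60=360
  J7: C=78, w·C=5×78=390
  J6: C=86, w·C=2×86=172
  J1: C=96, w·C=1×96=96
Σ w·C = 1567
= 1567


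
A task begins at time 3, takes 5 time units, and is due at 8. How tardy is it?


Completion = start + processing = 3 + 5 = 8
Tardiness = max(0, C - d) = max(0, 8 - 8)
= max(0, 0)
= 0


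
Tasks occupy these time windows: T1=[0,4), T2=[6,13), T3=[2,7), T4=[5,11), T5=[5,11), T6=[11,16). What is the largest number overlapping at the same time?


Check each time point for overlaps:
  t=6: 4 tasks active (T2, T3, T4, T5)
Max concurrent = 4


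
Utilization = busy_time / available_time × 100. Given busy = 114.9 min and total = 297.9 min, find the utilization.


Utilization = busy / total × 100
= 114.9 / 297.9 × 100
= 38.6%


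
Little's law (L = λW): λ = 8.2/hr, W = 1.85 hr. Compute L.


Little's law: L = λ × W
= 8.2 × 1.85
= 15.17


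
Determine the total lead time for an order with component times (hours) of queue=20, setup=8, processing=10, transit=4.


Lead time = queue + setup + processing + transit
= 20 + 8 + 10 + 4
= 42 hours


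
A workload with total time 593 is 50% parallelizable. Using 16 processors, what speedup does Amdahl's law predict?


Amdahl's law: T_p = T × ((1-p) + p/N)
= 593 × ((1-0.5) + 0.5/16)
= 593 × (0.50 + 0.0312)
= 593 × 0.5312
= 315.03
Speedup = 593/315.03
= 1.88×


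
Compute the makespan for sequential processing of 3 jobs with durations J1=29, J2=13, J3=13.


Sequential makespan: sum all processing times
= 29 + 13 + 13
= 55 time units


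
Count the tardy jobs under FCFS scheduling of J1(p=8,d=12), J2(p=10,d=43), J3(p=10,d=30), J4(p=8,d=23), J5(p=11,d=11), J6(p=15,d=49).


Completion vs due date:
  J1: C=8, d=12 → on time
  J2: C=18, d=43 → on time
  J3: C=28, d=30 → on time
  J4: C=36, d=23 → TARDY
  J5: C=47, d=11 → TARDY
  J6: C=62, d=49 → TARDY
Tardy jobs: J4, J5, J6
Count = 3


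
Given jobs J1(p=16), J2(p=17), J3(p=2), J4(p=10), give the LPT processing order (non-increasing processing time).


LPT: sort by longest processing time first
  J2: p=17
  J1: p=16
  J4: p=10
  J3: p=2
Order: J2 → J1 → J4 → J3


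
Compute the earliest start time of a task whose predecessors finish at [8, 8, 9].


ES = max of all predecessor completion times
Predecessors: [8, 8, 9]
ES = max(8, 8, 9)
= 9


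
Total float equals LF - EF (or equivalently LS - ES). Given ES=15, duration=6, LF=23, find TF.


EF = ES + duration = 15 + 6 = 21
LS = LF - duration = 23 - 6 = 17
Total Float = LF - EF = 23 - 21
(or LS - ES = 17 - 15)
= 2


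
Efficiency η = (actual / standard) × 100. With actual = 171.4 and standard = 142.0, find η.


Efficiency = (actual / standard) × 100
= (171.4 / 142.0) × 100
= 120.7%


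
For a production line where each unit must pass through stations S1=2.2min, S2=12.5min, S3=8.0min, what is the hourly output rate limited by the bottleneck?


Bottleneck = longest station time
Station times: [2.2, 12.5, 8.0]
Max = 12.5 min
Rate = 60 / 12.5
= 4.80 units/hour (bottleneck: 12.5min)


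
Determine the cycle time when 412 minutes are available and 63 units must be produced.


Cycle time = available time / demand
= 412 / 63
= 6.54 min/unit


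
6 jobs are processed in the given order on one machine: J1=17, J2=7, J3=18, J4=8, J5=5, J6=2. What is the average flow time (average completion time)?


Completion times:
  J1: completes at 17
  J2: completes at 24
  J3: completes at 42
  J4: completes at 50
  J5: completes at 55
  J6: completes at 57
Sum = 245
Average = 245/6
= 40.83


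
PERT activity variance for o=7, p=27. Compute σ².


σ² = ((p - o) / 6)² = (p - o)² / 36
= (27 - 7)² / 36
= 20² / 36
= 400 / 36
= 11.1111


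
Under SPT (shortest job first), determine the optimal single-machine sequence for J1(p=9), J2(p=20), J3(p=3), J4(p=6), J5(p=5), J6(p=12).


SPT: sort by shortest processing time
  J3: p=3
  J5: p=5
  J4: p=6
  J1: p=9
  J6: p=12
  J2: p=20
Order: J3 → J5 → J4 → J1 → J6 → J2
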